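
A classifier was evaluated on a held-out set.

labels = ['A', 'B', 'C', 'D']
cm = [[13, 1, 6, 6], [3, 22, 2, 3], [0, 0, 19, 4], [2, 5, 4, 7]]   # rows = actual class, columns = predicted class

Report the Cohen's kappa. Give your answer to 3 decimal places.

Observed agreement pₒ = trace/N = 61/97 = 0.6289
Expected agreement pₑ = Σ (rowᵢ·colᵢ)/N² = (26·18 + 30·28 + 23·31 + 18·20)/97² = 0.2531
κ = (pₒ − pₑ)/(1 − pₑ) = (0.6289 − 0.2531)/(1 − 0.2531) = 0.503

0.503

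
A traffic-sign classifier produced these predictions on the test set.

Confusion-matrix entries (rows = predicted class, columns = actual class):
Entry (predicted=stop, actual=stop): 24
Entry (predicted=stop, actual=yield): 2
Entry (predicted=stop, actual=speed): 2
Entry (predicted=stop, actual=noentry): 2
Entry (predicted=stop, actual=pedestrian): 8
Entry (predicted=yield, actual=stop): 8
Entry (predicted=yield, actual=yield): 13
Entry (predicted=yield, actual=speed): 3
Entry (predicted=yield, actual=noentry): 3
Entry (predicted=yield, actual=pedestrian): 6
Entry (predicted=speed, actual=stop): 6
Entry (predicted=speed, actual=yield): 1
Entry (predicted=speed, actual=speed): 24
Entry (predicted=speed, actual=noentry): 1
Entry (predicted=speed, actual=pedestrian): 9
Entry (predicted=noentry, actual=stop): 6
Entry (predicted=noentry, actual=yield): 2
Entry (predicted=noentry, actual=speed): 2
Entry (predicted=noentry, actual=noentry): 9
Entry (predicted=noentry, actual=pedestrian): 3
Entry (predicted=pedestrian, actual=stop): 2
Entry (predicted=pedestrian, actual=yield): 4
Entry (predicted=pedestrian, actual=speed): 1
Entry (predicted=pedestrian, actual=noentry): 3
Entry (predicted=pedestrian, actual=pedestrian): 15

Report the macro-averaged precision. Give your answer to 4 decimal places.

0.5240

Per-class precision (TP/(TP+FP)):
  stop: TP=24, FP=2+2+2+8=14 → 24/38 = 0.63158
  yield: TP=13, FP=8+3+3+6=20 → 13/33 = 0.39394
  speed: TP=24, FP=6+1+1+9=17 → 24/41 = 0.58537
  noentry: TP=9, FP=6+2+2+3=13 → 9/22 = 0.40909
  pedestrian: TP=15, FP=2+4+1+3=10 → 15/25 = 0.60000
Macro-precision = mean = (0.63158 + 0.39394 + 0.58537 + 0.40909 + 0.60000) / 5 = 0.5240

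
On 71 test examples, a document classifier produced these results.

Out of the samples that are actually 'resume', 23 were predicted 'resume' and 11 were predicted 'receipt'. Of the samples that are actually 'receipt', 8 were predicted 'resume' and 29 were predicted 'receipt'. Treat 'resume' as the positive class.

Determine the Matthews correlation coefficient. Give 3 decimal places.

MCC = (TP·TN − FP·FN) / √((TP+FP)(TP+FN)(TN+FP)(TN+FN))
Numerator = 23·29 − 8·11 = 579
Denominator = √(31·34·37·40) = √1559920 = 1248.9676
MCC = 579 / 1248.9676 = 0.464

0.464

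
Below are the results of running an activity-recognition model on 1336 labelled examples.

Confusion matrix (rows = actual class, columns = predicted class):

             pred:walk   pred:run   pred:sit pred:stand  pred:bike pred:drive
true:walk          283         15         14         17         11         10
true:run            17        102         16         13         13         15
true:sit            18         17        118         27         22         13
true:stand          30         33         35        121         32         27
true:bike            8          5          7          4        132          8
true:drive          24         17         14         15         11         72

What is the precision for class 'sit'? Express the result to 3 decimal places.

Treat 'sit' as positive and all other classes as negative.
precision = TP/(TP+FP).
sit: TP=118, FP=14+16+35+7+14=86 → 118/204 = 0.5784

0.578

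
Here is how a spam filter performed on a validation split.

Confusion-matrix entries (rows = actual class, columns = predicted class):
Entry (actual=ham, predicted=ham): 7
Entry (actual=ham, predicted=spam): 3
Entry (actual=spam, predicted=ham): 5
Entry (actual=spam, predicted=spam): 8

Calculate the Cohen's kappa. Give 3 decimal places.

0.308

Observed agreement pₒ = trace/N = 15/23 = 0.6522
Expected agreement pₑ = Σ (rowᵢ·colᵢ)/N² = (10·12 + 13·11)/23² = 0.4972
κ = (pₒ − pₑ)/(1 − pₑ) = (0.6522 − 0.4972)/(1 − 0.4972) = 0.308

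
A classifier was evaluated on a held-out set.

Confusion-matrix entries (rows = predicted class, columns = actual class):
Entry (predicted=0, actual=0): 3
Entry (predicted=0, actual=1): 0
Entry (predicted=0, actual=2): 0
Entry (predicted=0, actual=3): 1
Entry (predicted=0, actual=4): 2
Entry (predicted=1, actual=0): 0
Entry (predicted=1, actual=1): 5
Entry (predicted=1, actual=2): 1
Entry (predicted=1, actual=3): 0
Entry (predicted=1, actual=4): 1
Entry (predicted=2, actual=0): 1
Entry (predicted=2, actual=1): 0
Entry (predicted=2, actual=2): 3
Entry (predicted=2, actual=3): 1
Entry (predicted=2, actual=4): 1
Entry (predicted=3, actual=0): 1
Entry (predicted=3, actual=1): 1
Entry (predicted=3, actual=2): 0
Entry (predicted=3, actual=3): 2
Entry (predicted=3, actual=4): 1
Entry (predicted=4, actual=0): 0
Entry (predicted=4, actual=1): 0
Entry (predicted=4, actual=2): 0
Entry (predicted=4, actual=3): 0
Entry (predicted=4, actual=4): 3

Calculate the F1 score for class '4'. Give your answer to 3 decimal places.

0.545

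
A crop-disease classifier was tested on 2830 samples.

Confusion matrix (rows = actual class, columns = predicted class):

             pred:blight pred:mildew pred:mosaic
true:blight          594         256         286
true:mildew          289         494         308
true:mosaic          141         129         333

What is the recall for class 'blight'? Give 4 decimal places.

0.5229

One-vs-rest for 'blight': TP = diagonal; FP = other classes predicted 'blight'; FN = 'blight' predicted as other.
recall = TP/(TP+FN).
blight: TP=594, FN=256+286=542 → 594/1136 = 0.52289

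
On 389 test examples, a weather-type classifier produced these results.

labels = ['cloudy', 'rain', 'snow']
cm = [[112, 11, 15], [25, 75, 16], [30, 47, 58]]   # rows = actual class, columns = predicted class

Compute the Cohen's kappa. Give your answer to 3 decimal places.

0.444

Observed agreement pₒ = trace/N = 245/389 = 0.6298
Expected agreement pₑ = Σ (rowᵢ·colᵢ)/N² = (138·167 + 116·133 + 135·89)/389² = 0.3337
κ = (pₒ − pₑ)/(1 − pₑ) = (0.6298 − 0.3337)/(1 − 0.3337) = 0.444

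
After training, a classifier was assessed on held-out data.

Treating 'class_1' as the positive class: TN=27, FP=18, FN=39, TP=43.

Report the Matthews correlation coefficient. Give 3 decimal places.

0.119

MCC = (TP·TN − FP·FN) / √((TP+FP)(TP+FN)(TN+FP)(TN+FN))
Numerator = 43·27 − 18·39 = 459
Denominator = √(61·82·45·66) = √14855940 = 3854.3404
MCC = 459 / 3854.3404 = 0.119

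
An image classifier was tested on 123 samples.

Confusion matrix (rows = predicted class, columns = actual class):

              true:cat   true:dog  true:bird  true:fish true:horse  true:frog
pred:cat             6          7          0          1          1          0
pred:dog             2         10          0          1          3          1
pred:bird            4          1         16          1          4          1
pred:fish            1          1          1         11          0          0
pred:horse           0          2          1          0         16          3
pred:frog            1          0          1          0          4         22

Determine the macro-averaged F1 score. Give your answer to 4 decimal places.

0.6436

Per-class F1 score (2·TP/(2·TP+FP+FN)):
  cat: TP=6, FP=7+0+1+1+0=9, FN=2+4+1+0+1=8 → 12/29 = 0.41379
  dog: TP=10, FP=2+0+1+3+1=7, FN=7+1+1+2+0=11 → 20/38 = 0.52632
  bird: TP=16, FP=4+1+1+4+1=11, FN=0+0+1+1+1=3 → 32/46 = 0.69565
  fish: TP=11, FP=1+1+1+0+0=3, FN=1+1+1+0+0=3 → 22/28 = 0.78571
  horse: TP=16, FP=0+2+1+0+3=6, FN=1+3+4+0+4=12 → 32/50 = 0.64000
  frog: TP=22, FP=1+0+1+0+4=6, FN=0+1+1+0+3=5 → 44/55 = 0.80000
Macro-F1 score = mean = (0.41379 + 0.52632 + 0.69565 + 0.78571 + 0.64000 + 0.80000) / 6 = 0.6436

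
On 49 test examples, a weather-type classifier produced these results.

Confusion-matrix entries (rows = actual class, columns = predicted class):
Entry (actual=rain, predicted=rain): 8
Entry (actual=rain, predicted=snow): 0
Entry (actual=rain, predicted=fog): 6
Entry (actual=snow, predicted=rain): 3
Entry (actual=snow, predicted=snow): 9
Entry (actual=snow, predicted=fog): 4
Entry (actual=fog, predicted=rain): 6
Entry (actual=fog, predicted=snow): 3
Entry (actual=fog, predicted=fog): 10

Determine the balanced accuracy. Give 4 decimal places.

Balanced accuracy = mean of per-class recall.
  rain: recall = 8/14 = 0.57143
  snow: recall = 9/16 = 0.56250
  fog: recall = 10/19 = 0.52632
Mean = (0.57143 + 0.56250 + 0.52632) / 3 = 0.5534

0.5534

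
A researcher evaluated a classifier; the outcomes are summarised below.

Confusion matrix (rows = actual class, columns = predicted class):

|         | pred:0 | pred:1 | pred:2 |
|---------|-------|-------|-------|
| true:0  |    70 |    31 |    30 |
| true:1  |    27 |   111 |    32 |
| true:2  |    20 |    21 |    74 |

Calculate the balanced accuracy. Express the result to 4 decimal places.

0.6103

Balanced accuracy = mean of per-class recall.
  0: recall = 70/131 = 0.53435
  1: recall = 111/170 = 0.65294
  2: recall = 74/115 = 0.64348
Mean = (0.53435 + 0.65294 + 0.64348) / 3 = 0.6103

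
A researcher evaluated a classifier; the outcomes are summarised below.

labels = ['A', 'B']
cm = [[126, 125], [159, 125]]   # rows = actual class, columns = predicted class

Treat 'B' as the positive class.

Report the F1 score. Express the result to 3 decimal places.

0.468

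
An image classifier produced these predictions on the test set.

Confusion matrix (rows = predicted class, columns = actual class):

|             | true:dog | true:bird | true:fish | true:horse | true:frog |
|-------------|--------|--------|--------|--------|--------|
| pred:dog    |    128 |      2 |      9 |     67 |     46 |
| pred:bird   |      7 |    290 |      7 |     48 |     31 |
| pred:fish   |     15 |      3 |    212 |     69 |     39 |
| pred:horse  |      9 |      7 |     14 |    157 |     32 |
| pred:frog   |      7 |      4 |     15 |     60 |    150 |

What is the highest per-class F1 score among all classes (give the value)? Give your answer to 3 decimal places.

Per-class F1 score (2·TP/(2·TP+FP+FN)):
  dog: TP=128, FP=2+9+67+46=124, FN=7+15+9+7=38 → 256/418 = 0.6124
  bird: TP=290, FP=7+7+48+31=93, FN=2+3+7+4=16 → 580/689 = 0.8418
  fish: TP=212, FP=15+3+69+39=126, FN=9+7+14+15=45 → 424/595 = 0.7126
  horse: TP=157, FP=9+7+14+32=62, FN=67+48+69+60=244 → 314/620 = 0.5065
  frog: TP=150, FP=7+4+15+60=86, FN=46+31+39+32=148 → 300/534 = 0.5618
Highest is class 'bird' with F1 score = 0.842.

0.842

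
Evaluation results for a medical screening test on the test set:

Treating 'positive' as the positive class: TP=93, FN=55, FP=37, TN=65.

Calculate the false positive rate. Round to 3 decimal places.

FPR = FP/(FP+TN) = 37/(37+65) = 0.363

0.363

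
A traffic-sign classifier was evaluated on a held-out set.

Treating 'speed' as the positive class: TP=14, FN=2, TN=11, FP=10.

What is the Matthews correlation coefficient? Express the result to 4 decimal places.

MCC = (TP·TN − FP·FN) / √((TP+FP)(TP+FN)(TN+FP)(TN+FN))
Numerator = 14·11 − 10·2 = 134
Denominator = √(24·16·21·13) = √104832 = 323.7777
MCC = 134 / 323.7777 = 0.4139

0.4139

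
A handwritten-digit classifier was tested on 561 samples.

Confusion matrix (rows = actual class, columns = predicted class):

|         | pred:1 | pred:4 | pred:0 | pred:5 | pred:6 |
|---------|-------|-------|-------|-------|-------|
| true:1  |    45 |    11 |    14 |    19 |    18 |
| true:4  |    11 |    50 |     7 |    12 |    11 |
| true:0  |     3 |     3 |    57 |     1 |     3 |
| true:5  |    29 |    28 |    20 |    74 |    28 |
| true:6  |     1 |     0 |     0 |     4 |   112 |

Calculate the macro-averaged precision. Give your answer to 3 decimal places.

0.591

Per-class precision (TP/(TP+FP)):
  1: TP=45, FP=11+3+29+1=44 → 45/89 = 0.5056
  4: TP=50, FP=11+3+28+0=42 → 50/92 = 0.5435
  0: TP=57, FP=14+7+20+0=41 → 57/98 = 0.5816
  5: TP=74, FP=19+12+1+4=36 → 74/110 = 0.6727
  6: TP=112, FP=18+11+3+28=60 → 112/172 = 0.6512
Macro-precision = mean = (0.5056 + 0.5435 + 0.5816 + 0.6727 + 0.6512) / 5 = 0.591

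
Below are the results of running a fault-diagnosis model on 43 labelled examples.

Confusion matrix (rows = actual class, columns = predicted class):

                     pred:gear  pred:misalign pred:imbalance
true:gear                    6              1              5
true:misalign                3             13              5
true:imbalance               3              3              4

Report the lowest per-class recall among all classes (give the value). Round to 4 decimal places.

Per-class recall (TP/(TP+FN)):
  gear: TP=6, FN=1+5=6 → 6/12 = 0.50000
  misalign: TP=13, FN=3+5=8 → 13/21 = 0.61905
  imbalance: TP=4, FN=3+3=6 → 4/10 = 0.40000
Lowest is class 'imbalance' with recall = 0.4000.

0.4000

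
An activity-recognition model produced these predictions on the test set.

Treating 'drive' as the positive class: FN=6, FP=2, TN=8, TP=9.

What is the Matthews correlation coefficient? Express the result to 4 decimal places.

MCC = (TP·TN − FP·FN) / √((TP+FP)(TP+FN)(TN+FP)(TN+FN))
Numerator = 9·8 − 2·6 = 60
Denominator = √(11·15·10·14) = √23100 = 151.9868
MCC = 60 / 151.9868 = 0.3948

0.3948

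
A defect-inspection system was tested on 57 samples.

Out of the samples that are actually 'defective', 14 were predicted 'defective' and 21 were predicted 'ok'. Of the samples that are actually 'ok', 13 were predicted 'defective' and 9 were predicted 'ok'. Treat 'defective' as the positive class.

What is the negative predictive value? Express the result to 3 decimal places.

NPV = TN/(TN+FN) = 9/(9+21) = 0.300

0.300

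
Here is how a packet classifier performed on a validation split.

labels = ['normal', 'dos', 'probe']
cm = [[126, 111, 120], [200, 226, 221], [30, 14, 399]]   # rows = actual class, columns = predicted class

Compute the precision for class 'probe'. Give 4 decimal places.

0.5392

precision = TP/(TP+FP).
probe: TP=399, FP=120+221=341 → 399/740 = 0.53919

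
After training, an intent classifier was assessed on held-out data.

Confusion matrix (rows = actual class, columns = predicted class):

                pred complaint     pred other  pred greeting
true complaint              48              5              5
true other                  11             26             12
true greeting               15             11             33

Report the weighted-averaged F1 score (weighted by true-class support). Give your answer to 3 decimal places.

Per-class F1 score (2·TP/(2·TP+FP+FN)):
  complaint: TP=48, FP=11+15=26, FN=5+5=10 → 96/132 = 0.7273
  other: TP=26, FP=5+11=16, FN=11+12=23 → 52/91 = 0.5714
  greeting: TP=33, FP=5+12=17, FN=15+11=26 → 66/109 = 0.6055
Weighted-F1 score = Σ (supportᵢ/N)·F1 scoreᵢ with N=166: (58/166)·0.7273 + (49/166)·0.5714 + (59/166)·0.6055 = 0.638

0.638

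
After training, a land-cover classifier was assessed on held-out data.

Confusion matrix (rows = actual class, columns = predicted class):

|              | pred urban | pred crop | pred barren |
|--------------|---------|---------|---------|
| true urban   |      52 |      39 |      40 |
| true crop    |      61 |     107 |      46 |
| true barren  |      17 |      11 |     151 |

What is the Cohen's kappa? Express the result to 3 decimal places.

Observed agreement pₒ = trace/N = 310/524 = 0.5916
Expected agreement pₑ = Σ (rowᵢ·colᵢ)/N² = (131·130 + 214·157 + 179·237)/524² = 0.3389
κ = (pₒ − pₑ)/(1 − pₑ) = (0.5916 − 0.3389)/(1 − 0.3389) = 0.382

0.382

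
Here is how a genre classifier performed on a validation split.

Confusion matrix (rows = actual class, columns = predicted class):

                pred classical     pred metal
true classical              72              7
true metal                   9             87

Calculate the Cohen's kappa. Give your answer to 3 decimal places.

0.816

Observed agreement pₒ = trace/N = 159/175 = 0.9086
Expected agreement pₑ = Σ (rowᵢ·colᵢ)/N² = (79·81 + 96·94)/175² = 0.5036
κ = (pₒ − pₑ)/(1 − pₑ) = (0.9086 − 0.5036)/(1 − 0.5036) = 0.816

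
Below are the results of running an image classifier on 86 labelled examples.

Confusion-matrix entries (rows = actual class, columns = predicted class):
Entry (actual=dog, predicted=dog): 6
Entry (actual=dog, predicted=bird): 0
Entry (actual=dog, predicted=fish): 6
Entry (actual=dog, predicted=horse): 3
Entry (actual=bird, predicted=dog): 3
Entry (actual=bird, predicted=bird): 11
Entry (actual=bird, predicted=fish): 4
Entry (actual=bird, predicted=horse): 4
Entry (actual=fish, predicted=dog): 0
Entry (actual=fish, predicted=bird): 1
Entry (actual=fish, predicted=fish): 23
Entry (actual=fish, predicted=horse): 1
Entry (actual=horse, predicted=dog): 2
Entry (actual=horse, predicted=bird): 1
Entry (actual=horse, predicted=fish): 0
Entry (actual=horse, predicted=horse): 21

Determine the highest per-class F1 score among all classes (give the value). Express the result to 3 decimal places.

Per-class F1 score (2·TP/(2·TP+FP+FN)):
  dog: TP=6, FP=3+0+2=5, FN=0+6+3=9 → 12/26 = 0.4615
  bird: TP=11, FP=0+1+1=2, FN=3+4+4=11 → 22/35 = 0.6286
  fish: TP=23, FP=6+4+0=10, FN=0+1+1=2 → 46/58 = 0.7931
  horse: TP=21, FP=3+4+1=8, FN=2+1+0=3 → 42/53 = 0.7925
Highest is class 'fish' with F1 score = 0.793.

0.793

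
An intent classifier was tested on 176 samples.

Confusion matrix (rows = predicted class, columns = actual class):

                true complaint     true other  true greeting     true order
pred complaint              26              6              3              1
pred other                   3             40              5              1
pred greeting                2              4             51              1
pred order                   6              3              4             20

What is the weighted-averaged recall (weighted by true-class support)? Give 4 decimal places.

0.7784

Per-class recall (TP/(TP+FN)):
  complaint: TP=26, FN=3+2+6=11 → 26/37 = 0.70270
  other: TP=40, FN=6+4+3=13 → 40/53 = 0.75472
  greeting: TP=51, FN=3+5+4=12 → 51/63 = 0.80952
  order: TP=20, FN=1+1+1=3 → 20/23 = 0.86957
Weighted-recall = Σ (supportᵢ/N)·recallᵢ with N=176: (37/176)·0.70270 + (53/176)·0.75472 + (63/176)·0.80952 + (23/176)·0.86957 = 0.7784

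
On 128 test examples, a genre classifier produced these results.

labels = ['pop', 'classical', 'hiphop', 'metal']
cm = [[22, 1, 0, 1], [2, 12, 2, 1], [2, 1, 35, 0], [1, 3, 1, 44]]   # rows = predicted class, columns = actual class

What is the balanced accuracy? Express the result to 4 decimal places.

0.8496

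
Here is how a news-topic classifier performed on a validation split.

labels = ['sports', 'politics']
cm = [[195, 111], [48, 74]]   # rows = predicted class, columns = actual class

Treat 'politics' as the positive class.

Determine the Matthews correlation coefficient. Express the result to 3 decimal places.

MCC = (TP·TN − FP·FN) / √((TP+FP)(TP+FN)(TN+FP)(TN+FN))
Numerator = 74·195 − 48·111 = 9102
Denominator = √(122·185·243·306) = √1678260060 = 40966.5725
MCC = 9102 / 40966.5725 = 0.222

0.222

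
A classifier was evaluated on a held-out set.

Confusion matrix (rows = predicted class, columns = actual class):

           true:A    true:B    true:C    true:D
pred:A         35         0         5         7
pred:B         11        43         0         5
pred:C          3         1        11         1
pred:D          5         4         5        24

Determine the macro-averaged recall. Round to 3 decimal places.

Per-class recall (TP/(TP+FN)):
  A: TP=35, FN=11+3+5=19 → 35/54 = 0.6481
  B: TP=43, FN=0+1+4=5 → 43/48 = 0.8958
  C: TP=11, FN=5+0+5=10 → 11/21 = 0.5238
  D: TP=24, FN=7+5+1=13 → 24/37 = 0.6486
Macro-recall = mean = (0.6481 + 0.8958 + 0.5238 + 0.6486) / 4 = 0.679

0.679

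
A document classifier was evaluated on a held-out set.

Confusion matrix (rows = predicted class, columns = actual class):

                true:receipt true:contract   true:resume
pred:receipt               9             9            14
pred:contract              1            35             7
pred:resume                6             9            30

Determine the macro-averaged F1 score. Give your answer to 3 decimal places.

0.576

Per-class F1 score (2·TP/(2·TP+FP+FN)):
  receipt: TP=9, FP=9+14=23, FN=1+6=7 → 18/48 = 0.3750
  contract: TP=35, FP=1+7=8, FN=9+9=18 → 70/96 = 0.7292
  resume: TP=30, FP=6+9=15, FN=14+7=21 → 60/96 = 0.6250
Macro-F1 score = mean = (0.3750 + 0.7292 + 0.6250) / 3 = 0.576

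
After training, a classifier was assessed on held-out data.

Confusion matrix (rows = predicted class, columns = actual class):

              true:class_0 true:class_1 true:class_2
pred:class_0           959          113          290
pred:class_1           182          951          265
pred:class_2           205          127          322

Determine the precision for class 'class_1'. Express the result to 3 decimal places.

0.680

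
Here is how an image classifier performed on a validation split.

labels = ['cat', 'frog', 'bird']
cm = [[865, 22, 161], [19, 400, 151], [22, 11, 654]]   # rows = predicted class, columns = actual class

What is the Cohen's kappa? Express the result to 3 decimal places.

0.742

Observed agreement pₒ = trace/N = 1919/2305 = 0.8325
Expected agreement pₑ = Σ (rowᵢ·colᵢ)/N² = (906·1048 + 433·570 + 966·687)/2305² = 0.3501
κ = (pₒ − pₑ)/(1 − pₑ) = (0.8325 − 0.3501)/(1 − 0.3501) = 0.742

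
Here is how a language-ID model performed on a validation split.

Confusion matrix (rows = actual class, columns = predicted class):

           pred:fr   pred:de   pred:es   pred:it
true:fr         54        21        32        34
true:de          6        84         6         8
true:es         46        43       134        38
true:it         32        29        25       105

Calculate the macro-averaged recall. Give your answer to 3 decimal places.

0.563

Per-class recall (TP/(TP+FN)):
  fr: TP=54, FN=21+32+34=87 → 54/141 = 0.3830
  de: TP=84, FN=6+6+8=20 → 84/104 = 0.8077
  es: TP=134, FN=46+43+38=127 → 134/261 = 0.5134
  it: TP=105, FN=32+29+25=86 → 105/191 = 0.5497
Macro-recall = mean = (0.3830 + 0.8077 + 0.5134 + 0.5497) / 4 = 0.563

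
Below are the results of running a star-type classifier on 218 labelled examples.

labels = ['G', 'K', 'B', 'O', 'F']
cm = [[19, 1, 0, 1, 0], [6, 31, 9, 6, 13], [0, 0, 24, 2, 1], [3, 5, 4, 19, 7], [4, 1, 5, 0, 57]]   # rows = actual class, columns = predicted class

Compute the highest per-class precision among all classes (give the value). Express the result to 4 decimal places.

Per-class precision (TP/(TP+FP)):
  G: TP=19, FP=6+0+3+4=13 → 19/32 = 0.59375
  K: TP=31, FP=1+0+5+1=7 → 31/38 = 0.81579
  B: TP=24, FP=0+9+4+5=18 → 24/42 = 0.57143
  O: TP=19, FP=1+6+2+0=9 → 19/28 = 0.67857
  F: TP=57, FP=0+13+1+7=21 → 57/78 = 0.73077
Highest is class 'K' with precision = 0.8158.

0.8158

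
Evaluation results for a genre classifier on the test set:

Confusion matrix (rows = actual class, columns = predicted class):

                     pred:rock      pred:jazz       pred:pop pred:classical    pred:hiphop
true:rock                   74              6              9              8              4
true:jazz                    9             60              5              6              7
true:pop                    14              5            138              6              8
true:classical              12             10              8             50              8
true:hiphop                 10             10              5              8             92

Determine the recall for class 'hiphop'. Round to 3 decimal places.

0.736

Treat 'hiphop' as positive and all other classes as negative.
recall = TP/(TP+FN).
hiphop: TP=92, FN=10+10+5+8=33 → 92/125 = 0.7360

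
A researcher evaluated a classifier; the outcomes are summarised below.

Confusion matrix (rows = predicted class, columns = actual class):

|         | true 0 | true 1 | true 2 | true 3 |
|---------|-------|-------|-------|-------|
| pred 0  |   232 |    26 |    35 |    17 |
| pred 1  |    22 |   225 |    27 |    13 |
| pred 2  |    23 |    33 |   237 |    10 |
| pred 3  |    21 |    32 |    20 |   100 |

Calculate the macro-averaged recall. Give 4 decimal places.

0.7369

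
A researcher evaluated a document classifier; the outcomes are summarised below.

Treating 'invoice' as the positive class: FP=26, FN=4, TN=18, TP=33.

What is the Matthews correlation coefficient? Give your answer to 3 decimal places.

0.337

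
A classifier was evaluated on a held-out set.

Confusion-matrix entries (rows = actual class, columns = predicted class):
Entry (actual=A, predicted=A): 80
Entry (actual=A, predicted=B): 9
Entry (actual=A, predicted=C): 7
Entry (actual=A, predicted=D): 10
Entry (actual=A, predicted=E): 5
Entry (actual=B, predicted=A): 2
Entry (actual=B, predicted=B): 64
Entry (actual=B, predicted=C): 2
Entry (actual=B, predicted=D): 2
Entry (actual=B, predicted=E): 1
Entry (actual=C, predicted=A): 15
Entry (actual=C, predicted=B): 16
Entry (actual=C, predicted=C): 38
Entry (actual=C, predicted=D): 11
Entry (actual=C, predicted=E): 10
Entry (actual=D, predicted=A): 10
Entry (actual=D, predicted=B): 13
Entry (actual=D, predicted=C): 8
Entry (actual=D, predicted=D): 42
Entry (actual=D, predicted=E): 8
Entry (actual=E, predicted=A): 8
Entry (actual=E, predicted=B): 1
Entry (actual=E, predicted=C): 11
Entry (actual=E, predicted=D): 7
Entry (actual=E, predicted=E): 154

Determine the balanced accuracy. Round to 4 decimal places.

0.6827

Balanced accuracy = mean of per-class recall.
  A: recall = 80/111 = 0.72072
  B: recall = 64/71 = 0.90141
  C: recall = 38/90 = 0.42222
  D: recall = 42/81 = 0.51852
  E: recall = 154/181 = 0.85083
Mean = (0.72072 + 0.90141 + 0.42222 + 0.51852 + 0.85083) / 5 = 0.6827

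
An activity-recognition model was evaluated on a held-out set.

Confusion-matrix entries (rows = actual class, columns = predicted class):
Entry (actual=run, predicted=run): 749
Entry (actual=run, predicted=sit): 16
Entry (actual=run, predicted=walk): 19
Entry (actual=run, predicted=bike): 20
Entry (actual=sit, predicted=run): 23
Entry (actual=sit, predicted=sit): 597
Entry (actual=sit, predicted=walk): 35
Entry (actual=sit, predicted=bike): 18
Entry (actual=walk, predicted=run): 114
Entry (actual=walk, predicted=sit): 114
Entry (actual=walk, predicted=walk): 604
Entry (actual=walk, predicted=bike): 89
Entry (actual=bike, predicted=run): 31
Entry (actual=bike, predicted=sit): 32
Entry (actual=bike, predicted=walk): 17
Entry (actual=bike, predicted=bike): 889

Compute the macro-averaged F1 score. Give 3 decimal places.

0.839

Per-class F1 score (2·TP/(2·TP+FP+FN)):
  run: TP=749, FP=23+114+31=168, FN=16+19+20=55 → 1498/1721 = 0.8704
  sit: TP=597, FP=16+114+32=162, FN=23+35+18=76 → 1194/1432 = 0.8338
  walk: TP=604, FP=19+35+17=71, FN=114+114+89=317 → 1208/1596 = 0.7569
  bike: TP=889, FP=20+18+89=127, FN=31+32+17=80 → 1778/1985 = 0.8957
Macro-F1 score = mean = (0.8704 + 0.8338 + 0.7569 + 0.8957) / 4 = 0.839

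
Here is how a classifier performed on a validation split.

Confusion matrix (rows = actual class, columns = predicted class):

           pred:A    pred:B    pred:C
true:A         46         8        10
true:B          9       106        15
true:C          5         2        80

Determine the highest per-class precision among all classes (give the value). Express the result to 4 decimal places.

0.9138

Per-class precision (TP/(TP+FP)):
  A: TP=46, FP=9+5=14 → 46/60 = 0.76667
  B: TP=106, FP=8+2=10 → 106/116 = 0.91379
  C: TP=80, FP=10+15=25 → 80/105 = 0.76190
Highest is class 'B' with precision = 0.9138.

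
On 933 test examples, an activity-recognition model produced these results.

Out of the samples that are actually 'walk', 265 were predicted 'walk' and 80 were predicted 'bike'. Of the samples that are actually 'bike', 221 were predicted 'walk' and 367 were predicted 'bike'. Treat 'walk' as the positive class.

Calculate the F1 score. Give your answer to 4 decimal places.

Precision = TP/(TP+FP) = 265/486 = 0.5453
Recall = TP/(TP+FN) = 265/345 = 0.7681
F1 = 2·TP/(2·TP+FP+FN) = 530/831 = 0.6378

0.6378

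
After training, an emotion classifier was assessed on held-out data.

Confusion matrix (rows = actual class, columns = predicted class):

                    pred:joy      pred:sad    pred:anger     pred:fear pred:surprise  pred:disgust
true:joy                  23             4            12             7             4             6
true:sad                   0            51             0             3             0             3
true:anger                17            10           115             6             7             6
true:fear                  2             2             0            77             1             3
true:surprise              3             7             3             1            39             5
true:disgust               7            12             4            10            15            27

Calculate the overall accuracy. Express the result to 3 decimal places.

Accuracy = trace / total = (23+51+115+77+39+27=332) / 492 = 332/492 = 0.675

0.675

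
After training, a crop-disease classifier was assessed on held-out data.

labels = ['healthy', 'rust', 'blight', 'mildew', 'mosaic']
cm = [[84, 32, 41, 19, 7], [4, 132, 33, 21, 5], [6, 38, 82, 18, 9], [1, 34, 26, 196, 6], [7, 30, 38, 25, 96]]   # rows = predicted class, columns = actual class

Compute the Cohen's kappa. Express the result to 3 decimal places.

0.491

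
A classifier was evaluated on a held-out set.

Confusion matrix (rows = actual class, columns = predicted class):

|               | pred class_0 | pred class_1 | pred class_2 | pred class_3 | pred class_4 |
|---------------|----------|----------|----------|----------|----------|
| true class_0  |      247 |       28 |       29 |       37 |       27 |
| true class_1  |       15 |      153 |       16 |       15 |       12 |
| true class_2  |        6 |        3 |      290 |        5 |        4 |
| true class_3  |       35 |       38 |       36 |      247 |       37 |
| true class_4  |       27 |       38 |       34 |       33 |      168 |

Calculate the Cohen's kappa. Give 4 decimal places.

0.6226

Observed agreement pₒ = trace/N = 1105/1580 = 0.69937
Expected agreement pₑ = Σ (rowᵢ·colᵢ)/N² = (368·330 + 211·260 + 308·405 + 393·337 + 300·248)/1580² = 0.20345
κ = (pₒ − pₑ)/(1 − pₑ) = (0.69937 − 0.20345)/(1 − 0.20345) = 0.6226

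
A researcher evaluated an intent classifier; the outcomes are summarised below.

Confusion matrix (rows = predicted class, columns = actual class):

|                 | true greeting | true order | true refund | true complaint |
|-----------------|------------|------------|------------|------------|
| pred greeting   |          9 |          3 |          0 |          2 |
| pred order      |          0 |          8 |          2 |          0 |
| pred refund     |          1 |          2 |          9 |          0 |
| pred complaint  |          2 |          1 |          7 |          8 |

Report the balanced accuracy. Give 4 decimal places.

0.6554

Balanced accuracy = mean of per-class recall.
  greeting: recall = 9/12 = 0.75000
  order: recall = 8/14 = 0.57143
  refund: recall = 9/18 = 0.50000
  complaint: recall = 8/10 = 0.80000
Mean = (0.75000 + 0.57143 + 0.50000 + 0.80000) / 4 = 0.6554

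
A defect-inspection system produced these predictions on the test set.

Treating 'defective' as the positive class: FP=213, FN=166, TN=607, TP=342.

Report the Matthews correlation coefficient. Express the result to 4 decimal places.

MCC = (TP·TN − FP·FN) / √((TP+FP)(TP+FN)(TN+FP)(TN+FN))
Numerator = 342·607 − 213·166 = 172236
Denominator = √(555·508·820·773) = √178710488400 = 422741.6332
MCC = 172236 / 422741.6332 = 0.4074

0.4074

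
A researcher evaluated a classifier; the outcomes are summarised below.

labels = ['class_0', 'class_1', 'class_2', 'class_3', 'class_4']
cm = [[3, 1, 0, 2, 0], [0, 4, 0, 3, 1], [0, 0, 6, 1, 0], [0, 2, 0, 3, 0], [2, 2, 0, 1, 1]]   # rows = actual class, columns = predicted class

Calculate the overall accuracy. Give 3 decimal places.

0.531

Accuracy = trace / total = (3+4+6+3+1=17) / 32 = 17/32 = 0.531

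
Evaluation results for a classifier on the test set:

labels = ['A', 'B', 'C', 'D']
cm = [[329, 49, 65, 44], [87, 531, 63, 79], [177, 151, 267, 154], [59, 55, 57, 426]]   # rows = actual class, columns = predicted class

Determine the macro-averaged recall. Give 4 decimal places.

Per-class recall (TP/(TP+FN)):
  A: TP=329, FN=49+65+44=158 → 329/487 = 0.67556
  B: TP=531, FN=87+63+79=229 → 531/760 = 0.69868
  C: TP=267, FN=177+151+154=482 → 267/749 = 0.35648
  D: TP=426, FN=59+55+57=171 → 426/597 = 0.71357
Macro-recall = mean = (0.67556 + 0.69868 + 0.35648 + 0.71357) / 4 = 0.6111

0.6111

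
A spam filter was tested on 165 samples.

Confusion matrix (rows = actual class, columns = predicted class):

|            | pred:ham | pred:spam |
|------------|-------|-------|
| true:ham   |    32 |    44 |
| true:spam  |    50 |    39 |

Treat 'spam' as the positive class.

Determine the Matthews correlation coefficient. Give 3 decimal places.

MCC = (TP·TN − FP·FN) / √((TP+FP)(TP+FN)(TN+FP)(TN+FN))
Numerator = 39·32 − 44·50 = -952
Denominator = √(83·89·76·82) = √46035784 = 6784.9675
MCC = -952 / 6784.9675 = -0.140

-0.140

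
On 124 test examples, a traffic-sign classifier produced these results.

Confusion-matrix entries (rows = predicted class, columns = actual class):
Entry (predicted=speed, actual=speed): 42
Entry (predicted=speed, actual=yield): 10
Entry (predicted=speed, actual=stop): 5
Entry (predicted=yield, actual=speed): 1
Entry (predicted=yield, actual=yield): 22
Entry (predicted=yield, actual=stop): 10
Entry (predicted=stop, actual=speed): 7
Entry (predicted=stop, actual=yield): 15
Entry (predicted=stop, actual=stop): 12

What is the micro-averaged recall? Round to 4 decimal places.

Micro-averaging pools counts across classes: ΣTP=76, ΣFP=48, ΣFN=48.
Micro-recall = TP/(TP+FN) on pooled counts = 0.6129 (equals overall accuracy in single-label multiclass).

0.6129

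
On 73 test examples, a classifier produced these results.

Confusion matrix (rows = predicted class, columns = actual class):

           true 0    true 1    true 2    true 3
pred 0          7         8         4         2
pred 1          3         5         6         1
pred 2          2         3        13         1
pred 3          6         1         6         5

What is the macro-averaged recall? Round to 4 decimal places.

0.4217

Per-class recall (TP/(TP+FN)):
  0: TP=7, FN=3+2+6=11 → 7/18 = 0.38889
  1: TP=5, FN=8+3+1=12 → 5/17 = 0.29412
  2: TP=13, FN=4+6+6=16 → 13/29 = 0.44828
  3: TP=5, FN=2+1+1=4 → 5/9 = 0.55556
Macro-recall = mean = (0.38889 + 0.29412 + 0.44828 + 0.55556) / 4 = 0.4217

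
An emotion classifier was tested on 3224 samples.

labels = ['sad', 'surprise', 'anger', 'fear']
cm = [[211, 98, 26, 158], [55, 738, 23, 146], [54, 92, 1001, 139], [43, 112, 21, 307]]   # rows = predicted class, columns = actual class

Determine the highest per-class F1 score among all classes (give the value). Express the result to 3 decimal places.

0.849

Per-class F1 score (2·TP/(2·TP+FP+FN)):
  sad: TP=211, FP=98+26+158=282, FN=55+54+43=152 → 422/856 = 0.4930
  surprise: TP=738, FP=55+23+146=224, FN=98+92+112=302 → 1476/2002 = 0.7373
  anger: TP=1001, FP=54+92+139=285, FN=26+23+21=70 → 2002/2357 = 0.8494
  fear: TP=307, FP=43+112+21=176, FN=158+146+139=443 → 614/1233 = 0.4980
Highest is class 'anger' with F1 score = 0.849.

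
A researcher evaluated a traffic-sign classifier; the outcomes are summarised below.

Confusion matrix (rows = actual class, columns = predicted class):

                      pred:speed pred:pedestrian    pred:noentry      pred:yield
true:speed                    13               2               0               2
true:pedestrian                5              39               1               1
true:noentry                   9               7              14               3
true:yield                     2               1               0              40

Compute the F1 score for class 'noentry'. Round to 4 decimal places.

0.5833

F1 score = 2·TP/(2·TP+FP+FN).
noentry: TP=14, FP=0+1+0=1, FN=9+7+3=19 → 28/48 = 0.58333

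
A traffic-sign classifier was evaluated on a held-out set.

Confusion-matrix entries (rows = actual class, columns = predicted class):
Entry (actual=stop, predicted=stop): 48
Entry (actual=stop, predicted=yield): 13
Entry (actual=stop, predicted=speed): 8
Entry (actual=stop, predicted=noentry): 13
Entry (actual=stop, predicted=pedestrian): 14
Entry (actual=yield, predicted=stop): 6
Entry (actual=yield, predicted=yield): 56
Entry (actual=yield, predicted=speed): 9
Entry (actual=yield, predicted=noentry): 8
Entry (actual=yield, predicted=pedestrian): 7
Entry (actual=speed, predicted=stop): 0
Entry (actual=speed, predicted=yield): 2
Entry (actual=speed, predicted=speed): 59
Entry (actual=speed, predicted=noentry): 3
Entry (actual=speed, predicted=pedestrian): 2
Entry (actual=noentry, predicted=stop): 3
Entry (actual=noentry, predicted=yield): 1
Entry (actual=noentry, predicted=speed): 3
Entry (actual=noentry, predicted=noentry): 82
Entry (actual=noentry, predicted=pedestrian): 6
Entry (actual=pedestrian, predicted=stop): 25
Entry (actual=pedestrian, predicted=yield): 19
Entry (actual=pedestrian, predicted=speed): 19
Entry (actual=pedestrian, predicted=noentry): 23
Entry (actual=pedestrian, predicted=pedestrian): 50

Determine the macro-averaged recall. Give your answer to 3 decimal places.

Per-class recall (TP/(TP+FN)):
  stop: TP=48, FN=13+8+13+14=48 → 48/96 = 0.5000
  yield: TP=56, FN=6+9+8+7=30 → 56/86 = 0.6512
  speed: TP=59, FN=0+2+3+2=7 → 59/66 = 0.8939
  noentry: TP=82, FN=3+1+3+6=13 → 82/95 = 0.8632
  pedestrian: TP=50, FN=25+19+19+23=86 → 50/136 = 0.3676
Macro-recall = mean = (0.5000 + 0.6512 + 0.8939 + 0.8632 + 0.3676) / 5 = 0.655

0.655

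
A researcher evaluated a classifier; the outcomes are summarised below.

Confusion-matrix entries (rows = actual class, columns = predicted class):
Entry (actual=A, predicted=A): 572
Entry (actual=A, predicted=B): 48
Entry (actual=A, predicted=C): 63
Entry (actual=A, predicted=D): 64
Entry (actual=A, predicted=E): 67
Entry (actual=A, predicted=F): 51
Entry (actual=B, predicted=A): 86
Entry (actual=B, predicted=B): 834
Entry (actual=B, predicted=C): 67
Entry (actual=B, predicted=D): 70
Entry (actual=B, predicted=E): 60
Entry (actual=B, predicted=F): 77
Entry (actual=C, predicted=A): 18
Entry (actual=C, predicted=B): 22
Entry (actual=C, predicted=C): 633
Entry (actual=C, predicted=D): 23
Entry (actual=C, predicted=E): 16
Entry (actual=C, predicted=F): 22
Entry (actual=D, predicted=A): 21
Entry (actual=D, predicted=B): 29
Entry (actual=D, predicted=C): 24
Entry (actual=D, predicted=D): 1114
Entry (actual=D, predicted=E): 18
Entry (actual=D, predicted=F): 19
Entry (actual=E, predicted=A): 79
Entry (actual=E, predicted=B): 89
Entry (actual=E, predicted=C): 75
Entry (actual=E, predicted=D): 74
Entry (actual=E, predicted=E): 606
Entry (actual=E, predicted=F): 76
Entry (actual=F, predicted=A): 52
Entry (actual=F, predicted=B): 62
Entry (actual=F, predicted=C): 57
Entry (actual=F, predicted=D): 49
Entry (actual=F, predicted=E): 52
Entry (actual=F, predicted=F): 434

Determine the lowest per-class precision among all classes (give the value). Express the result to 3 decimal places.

0.639

Per-class precision (TP/(TP+FP)):
  A: TP=572, FP=86+18+21+79+52=256 → 572/828 = 0.6908
  B: TP=834, FP=48+22+29+89+62=250 → 834/1084 = 0.7694
  C: TP=633, FP=63+67+24+75+57=286 → 633/919 = 0.6888
  D: TP=1114, FP=64+70+23+74+49=280 → 1114/1394 = 0.7991
  E: TP=606, FP=67+60+16+18+52=213 → 606/819 = 0.7399
  F: TP=434, FP=51+77+22+19+76=245 → 434/679 = 0.6392
Lowest is class 'F' with precision = 0.639.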